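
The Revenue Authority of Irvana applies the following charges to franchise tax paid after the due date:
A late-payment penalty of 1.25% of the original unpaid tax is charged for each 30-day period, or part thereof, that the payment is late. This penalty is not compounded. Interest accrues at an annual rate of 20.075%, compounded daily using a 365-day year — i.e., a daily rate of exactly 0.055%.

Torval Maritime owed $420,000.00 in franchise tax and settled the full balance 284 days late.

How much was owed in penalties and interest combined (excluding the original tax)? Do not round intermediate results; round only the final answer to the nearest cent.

$123,484.11

Penalty periods: ⌈284/30⌉ = 10; penalty = 10 × 1.25% × $420,000.00 = $52,500.00
Interest: $420,000.00 × ((1 + 0.00055)^284 − 1) = $420,000.00 × 0.16900979… = $70,984.1136…
Penalties + interest = $52,500.0000 + $70,984.1136… = $123,484.11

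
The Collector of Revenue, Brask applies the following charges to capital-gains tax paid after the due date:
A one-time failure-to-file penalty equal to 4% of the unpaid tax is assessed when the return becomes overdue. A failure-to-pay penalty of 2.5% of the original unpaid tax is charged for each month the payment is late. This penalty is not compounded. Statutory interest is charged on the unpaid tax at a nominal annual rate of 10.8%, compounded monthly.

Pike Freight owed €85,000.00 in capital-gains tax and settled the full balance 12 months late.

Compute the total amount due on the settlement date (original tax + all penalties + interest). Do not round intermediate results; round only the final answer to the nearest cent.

Failure-to-file penalty: 4% × €85,000.00 = €3,400.00
Failure-to-pay penalty: 12 × 2.5% × €85,000.00 = €25,500.00
Interest (10.8%/yr ÷ 12 = 0.9%/month): €85,000.00 × ((1 + 0.009)^12 − 1) = €9,648.3224…
Total = €85,000.00 + €28,900.0000 + €9,648.3224… = €123,548.32

€123,548.32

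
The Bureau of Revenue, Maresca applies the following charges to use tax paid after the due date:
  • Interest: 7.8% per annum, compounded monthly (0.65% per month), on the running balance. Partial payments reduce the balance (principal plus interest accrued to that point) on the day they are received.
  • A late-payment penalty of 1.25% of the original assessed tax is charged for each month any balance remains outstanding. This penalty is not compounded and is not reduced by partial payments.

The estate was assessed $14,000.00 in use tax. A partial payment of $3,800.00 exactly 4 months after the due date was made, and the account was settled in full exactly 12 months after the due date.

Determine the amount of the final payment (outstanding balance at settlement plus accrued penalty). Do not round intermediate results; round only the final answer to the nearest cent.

Balance at month 4: $14,000.0000 × (1 + 0.0065)^4 = $14,367.5644…
After $3,800.00 payment: $14,367.5644… − $3,800.00 = $10,567.5644…
Balance at month 12: $10,567.5644… × (1 + 0.0065)^8 = $11,129.7430…
Penalty: 12 × 1.25% × $14,000.00 = $2,100.00
Final settlement = outstanding balance + penalty = $11,129.7430… + $2,100.00 = $13,229.74

$13,229.74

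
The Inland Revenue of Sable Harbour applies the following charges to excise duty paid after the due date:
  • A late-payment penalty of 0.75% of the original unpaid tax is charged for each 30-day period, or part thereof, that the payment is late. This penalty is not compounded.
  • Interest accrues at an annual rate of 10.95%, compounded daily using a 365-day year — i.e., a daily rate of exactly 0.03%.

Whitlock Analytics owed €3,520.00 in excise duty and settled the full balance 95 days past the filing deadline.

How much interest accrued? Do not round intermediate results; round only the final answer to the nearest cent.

Interest: €3,520.00 × ((1 + 0.0003)^95 − 1) = €3,520.00 × 0.02890561… = €101.7478…

€101.75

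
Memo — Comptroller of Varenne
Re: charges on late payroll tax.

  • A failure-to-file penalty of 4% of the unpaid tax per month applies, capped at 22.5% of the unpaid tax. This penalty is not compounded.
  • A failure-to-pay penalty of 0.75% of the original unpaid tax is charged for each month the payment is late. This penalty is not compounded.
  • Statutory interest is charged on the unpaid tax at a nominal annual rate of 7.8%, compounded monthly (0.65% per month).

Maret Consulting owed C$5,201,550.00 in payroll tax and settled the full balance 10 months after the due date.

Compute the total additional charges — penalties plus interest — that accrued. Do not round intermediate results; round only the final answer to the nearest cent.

C$1,908,628.58

Failure-to-file: 10 × 4% × C$5,201,550.00 = C$2,080,620.00, capped at 22.5% × C$5,201,550.00 = C$1,170,348.75
Failure-to-pay penalty = 0.75% × C$5,201,550.00 × 10 mo = C$390,116.25
Interest: C$5,201,550.00 × ((1 + 0.0065)^10 − 1) = C$5,201,550.00 × 0.0669346… = C$348,163.5792…
Penalties + interest = C$1,560,465.0000 + C$348,163.5792… = C$1,908,628.58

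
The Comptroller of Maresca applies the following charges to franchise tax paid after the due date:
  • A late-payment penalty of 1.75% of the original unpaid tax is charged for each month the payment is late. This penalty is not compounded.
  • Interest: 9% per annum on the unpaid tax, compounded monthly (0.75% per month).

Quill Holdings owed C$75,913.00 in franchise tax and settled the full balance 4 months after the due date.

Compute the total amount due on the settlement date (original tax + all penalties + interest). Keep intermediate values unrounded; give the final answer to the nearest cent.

C$83,530.05

Late-payment penalty: 4 × 1.75% × C$75,913.00 = C$5,313.91
Interest: C$75,913.00 × ((1 + 0.0075)^4 − 1) = C$75,913.00 × 0.0303392… = C$2,303.1390…
Total = C$75,913.00 + C$5,313.9100 + C$2,303.1390… = C$83,530.05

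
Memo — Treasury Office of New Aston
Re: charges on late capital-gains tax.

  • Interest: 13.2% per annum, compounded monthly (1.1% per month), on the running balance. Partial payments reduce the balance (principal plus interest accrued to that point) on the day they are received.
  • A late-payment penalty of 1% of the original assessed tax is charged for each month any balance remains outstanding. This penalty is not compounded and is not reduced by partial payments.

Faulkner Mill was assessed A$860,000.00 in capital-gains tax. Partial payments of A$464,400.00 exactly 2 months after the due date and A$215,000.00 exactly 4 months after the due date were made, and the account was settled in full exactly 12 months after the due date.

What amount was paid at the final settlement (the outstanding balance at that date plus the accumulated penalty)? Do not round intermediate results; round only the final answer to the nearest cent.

Balance at month 2: A$860,000.0000 × (1 + 0.011)^2 = A$879,024.0600
After A$464,400.00 payment: A$879,024.0600 − A$464,400.00 = A$414,624.0600
Balance at month 4: A$414,624.0600 × (1 + 0.011)^2 = A$423,795.9588…
After A$215,000.00 payment: A$423,795.9588… − A$215,000.00 = A$208,795.9588…
Balance at month 12: A$208,795.9588… × (1 + 0.011)^8 = A$227,893.1826…
Penalty: 12 × 1% × A$860,000.00 = A$103,200.00
Final settlement = outstanding balance + penalty = A$227,893.1826… + A$103,200.00 = A$331,093.18

A$331,093.18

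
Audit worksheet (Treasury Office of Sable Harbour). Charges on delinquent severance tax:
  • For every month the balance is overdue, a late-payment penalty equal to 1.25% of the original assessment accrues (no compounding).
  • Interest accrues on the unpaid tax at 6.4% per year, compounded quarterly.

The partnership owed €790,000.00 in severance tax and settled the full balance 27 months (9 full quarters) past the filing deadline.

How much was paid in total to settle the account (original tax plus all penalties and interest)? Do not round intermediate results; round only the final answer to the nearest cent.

€1,177,944.08

Late-payment penalty: 27 × 1.25% × €790,000.00 = €266,625.00
Interest (6.4%/yr ÷ 4 = 1.6%/quarter): €790,000.00 × ((1 + 0.016)^9 − 1) = €121,319.0795…
Total = €790,000.00 + €266,625.0000 + €121,319.0795… = €1,177,944.08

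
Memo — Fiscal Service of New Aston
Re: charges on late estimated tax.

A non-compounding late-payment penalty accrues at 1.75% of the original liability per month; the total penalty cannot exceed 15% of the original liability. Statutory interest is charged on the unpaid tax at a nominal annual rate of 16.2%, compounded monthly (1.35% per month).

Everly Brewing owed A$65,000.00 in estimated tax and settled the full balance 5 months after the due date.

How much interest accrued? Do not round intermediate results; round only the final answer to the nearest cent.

A$4,507.57

Interest: A$65,000.00 × ((1 + 0.0135)^5 − 1) = A$65,000.00 × 0.0693473… = A$4,507.5726…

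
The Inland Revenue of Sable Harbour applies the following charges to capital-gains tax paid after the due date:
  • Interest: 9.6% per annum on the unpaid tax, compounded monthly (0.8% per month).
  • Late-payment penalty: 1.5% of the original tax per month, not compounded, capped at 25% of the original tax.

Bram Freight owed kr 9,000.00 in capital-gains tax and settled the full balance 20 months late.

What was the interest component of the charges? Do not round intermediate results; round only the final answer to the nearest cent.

Interest: kr 9,000.00 × ((1 + 0.008)^20 − 1) = kr 9,000.00 × 0.1727640… = kr 1,554.8764…

kr 1,554.88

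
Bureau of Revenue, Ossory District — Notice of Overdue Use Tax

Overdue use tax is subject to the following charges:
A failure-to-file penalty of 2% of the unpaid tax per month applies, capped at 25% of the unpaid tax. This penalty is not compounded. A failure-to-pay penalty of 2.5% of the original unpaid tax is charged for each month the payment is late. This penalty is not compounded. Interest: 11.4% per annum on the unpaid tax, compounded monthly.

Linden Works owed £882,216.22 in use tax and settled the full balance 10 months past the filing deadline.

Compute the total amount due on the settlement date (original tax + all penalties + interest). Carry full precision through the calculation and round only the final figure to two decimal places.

Failure-to-file: 10 × 2% × £882,216.22 = £176,443.24… (under the 25% cap)
Failure-to-pay penalty: 10 × 2.5% × £882,216.22 = £220,554.06…
Interest (11.4%/yr ÷ 12 = 0.95%/month): £882,216.22 × ((1 + 0.0095)^10 − 1) = £87,485.7347…
Total = £882,216.22 + £396,997.2990 + £87,485.7347… = £1,366,699.25

£1,366,699.25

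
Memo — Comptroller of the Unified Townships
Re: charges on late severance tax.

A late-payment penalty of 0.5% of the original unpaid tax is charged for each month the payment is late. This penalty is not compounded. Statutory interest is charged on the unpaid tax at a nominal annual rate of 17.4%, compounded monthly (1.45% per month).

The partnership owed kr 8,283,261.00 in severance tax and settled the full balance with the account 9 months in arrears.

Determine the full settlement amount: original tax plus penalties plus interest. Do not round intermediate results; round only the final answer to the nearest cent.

Late-payment penalty: 9 × 0.5% × kr 8,283,261.00 = kr 372,746.75…
Interest: kr 8,283,261.00 × ((1 + 0.0145)^9 − 1) = kr 8,283,261.00 × 0.1383307… = kr 1,145,829.5897…
Total = kr 8,283,261.00 + kr 372,746.7450 + kr 1,145,829.5897… = kr 9,801,837.33

kr 9,801,837.33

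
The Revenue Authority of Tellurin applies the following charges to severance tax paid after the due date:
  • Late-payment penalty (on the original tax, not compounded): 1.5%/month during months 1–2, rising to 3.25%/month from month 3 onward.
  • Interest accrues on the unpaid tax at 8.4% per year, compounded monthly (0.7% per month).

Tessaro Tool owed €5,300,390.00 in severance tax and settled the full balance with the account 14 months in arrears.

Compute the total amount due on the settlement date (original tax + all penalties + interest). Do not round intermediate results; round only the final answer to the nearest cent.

Penalty, months 1–2: 2 × 1.5% × €5,300,390.00 = €159,011.70
Penalty, months 3–14: 12 × 3.25% × €5,300,390.00 = €2,067,152.10
Interest: €5,300,390.00 × ((1 + 0.007)^14 − 1) = €5,300,390.00 × 0.1025863… = €543,747.3425…
Total = €5,300,390.00 + €2,226,163.8000 + €543,747.3425… = €8,070,301.14

€8,070,301.14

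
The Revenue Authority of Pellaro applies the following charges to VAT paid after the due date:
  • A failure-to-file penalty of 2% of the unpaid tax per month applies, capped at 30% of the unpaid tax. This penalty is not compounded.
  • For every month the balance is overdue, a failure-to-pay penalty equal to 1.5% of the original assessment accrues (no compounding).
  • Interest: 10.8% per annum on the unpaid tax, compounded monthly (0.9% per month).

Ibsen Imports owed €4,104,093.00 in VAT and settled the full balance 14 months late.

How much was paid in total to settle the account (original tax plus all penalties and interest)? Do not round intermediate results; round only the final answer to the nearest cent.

€6,663,582.05

Failure-to-file: 14 × 2% × €4,104,093.00 = €1,149,146.04 (under the 30% cap)
Failure-to-pay penalty: 14 × 1.5% × €4,104,093.00 = €861,859.53
Interest: €4,104,093.00 × ((1 + 0.009)^14 − 1) = €4,104,093.00 × 0.1336430… = €548,483.4789…
Total = €4,104,093.00 + €2,011,005.5700 + €548,483.4789… = €6,663,582.05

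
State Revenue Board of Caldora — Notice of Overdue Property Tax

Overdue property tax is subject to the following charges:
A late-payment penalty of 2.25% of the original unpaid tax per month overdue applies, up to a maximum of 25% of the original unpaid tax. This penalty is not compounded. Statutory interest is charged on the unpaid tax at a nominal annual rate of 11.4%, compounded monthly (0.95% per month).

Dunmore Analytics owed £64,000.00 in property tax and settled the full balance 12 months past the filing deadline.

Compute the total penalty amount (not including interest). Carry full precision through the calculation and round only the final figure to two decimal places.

Penalty (uncapped): 12 × 2.25% × £64,000.00 = £17,280.00; cap = 25% × £64,000.00 = £16,000.00 → penalty = £16,000.00

£16,000.00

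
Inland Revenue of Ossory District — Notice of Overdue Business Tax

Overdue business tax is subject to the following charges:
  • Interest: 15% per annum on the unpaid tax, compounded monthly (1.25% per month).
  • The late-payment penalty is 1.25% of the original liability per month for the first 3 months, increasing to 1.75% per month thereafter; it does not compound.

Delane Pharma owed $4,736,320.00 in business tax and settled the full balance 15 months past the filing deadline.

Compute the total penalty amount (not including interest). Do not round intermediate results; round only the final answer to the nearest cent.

$1,172,239.20

Penalty, months 1–3: 3 × 1.25% × $4,736,320.00 = $177,612.00
Penalty, months 4–15: 12 × 1.75% × $4,736,320.00 = $994,627.20
Total penalty = $177,612.00 + $994,627.20 = $1,172,239.20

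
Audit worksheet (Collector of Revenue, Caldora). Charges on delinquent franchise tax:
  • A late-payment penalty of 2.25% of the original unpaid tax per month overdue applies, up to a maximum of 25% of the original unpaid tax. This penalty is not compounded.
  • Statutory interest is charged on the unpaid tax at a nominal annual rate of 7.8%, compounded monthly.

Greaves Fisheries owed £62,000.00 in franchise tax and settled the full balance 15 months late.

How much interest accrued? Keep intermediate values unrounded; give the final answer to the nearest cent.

£6,327.95

Interest (7.8%/yr ÷ 12 = 0.65%/month): £62,000.00 × ((1 + 0.0065)^15 − 1) = £6,327.9479…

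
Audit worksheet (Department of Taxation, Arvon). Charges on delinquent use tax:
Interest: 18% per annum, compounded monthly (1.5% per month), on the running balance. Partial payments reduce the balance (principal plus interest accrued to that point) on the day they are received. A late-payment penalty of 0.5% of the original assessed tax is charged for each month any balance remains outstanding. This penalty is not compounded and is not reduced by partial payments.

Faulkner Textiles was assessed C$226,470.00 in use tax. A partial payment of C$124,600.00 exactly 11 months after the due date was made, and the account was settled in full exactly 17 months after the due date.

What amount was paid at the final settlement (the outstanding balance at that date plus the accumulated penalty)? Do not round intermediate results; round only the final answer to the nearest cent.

Balance at month 11: C$226,470.0000 × (1 + 0.015)^11 = C$266,770.0959…
After C$124,600.00 payment: C$266,770.0959… − C$124,600.00 = C$142,170.0959…
Balance at month 17: C$142,170.0959… × (1 + 0.015)^6 = C$155,454.9336…
Penalty: 17 × 0.5% × C$226,470.00 = C$19,249.95
Final settlement = outstanding balance + penalty = C$155,454.9336… + C$19,249.95 = C$174,704.88

C$174,704.88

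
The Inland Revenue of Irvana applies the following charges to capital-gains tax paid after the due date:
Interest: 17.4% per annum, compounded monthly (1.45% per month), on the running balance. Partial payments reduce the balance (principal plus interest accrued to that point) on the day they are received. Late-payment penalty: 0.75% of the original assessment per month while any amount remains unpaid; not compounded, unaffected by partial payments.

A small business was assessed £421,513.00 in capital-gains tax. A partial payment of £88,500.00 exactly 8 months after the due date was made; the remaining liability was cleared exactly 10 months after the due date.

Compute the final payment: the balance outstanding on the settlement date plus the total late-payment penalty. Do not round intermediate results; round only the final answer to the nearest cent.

£427,306.98

Balance at month 8: £421,513.0000 × (1 + 0.0145)^8 = £472,963.2365…
After £88,500.00 payment: £472,963.2365… − £88,500.00 = £384,463.2365…
Balance at month 10: £384,463.2365… × (1 + 0.0145)^2 = £395,693.5038…
Penalty: 10 × 0.75% × £421,513.00 = £31,613.48…
Final settlement = outstanding balance + penalty = £395,693.5038… + £31,613.48… = £427,306.98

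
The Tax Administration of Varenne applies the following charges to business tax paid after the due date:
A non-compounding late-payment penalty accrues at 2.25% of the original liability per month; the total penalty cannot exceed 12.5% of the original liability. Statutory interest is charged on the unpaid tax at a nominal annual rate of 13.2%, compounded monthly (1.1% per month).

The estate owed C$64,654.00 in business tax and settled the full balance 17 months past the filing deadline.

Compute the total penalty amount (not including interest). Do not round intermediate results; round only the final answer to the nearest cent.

Penalty (uncapped): 17 × 2.25% × C$64,654.00 = C$24,730.16…; cap = 12.5% × C$64,654.00 = C$8,081.75 → penalty = C$8,081.75

C$8,081.75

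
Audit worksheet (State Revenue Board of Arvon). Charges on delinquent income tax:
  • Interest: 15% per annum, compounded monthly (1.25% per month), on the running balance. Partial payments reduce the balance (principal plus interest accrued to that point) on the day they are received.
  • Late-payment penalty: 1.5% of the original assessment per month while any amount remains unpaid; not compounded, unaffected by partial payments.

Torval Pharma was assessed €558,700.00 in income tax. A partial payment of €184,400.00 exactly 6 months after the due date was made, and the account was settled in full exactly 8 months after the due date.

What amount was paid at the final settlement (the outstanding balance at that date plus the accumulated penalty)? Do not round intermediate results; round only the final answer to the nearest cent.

Balance at month 6: €558,700.0000 × (1 + 0.0125)^6 = €601,933.9830…
After €184,400.00 payment: €601,933.9830… − €184,400.00 = €417,533.9830…
Balance at month 8: €417,533.9830… × (1 + 0.0125)^2 = €428,037.5722…
Penalty: 8 × 1.5% × €558,700.00 = €67,044.00
Final settlement = outstanding balance + penalty = €428,037.5722… + €67,044.00 = €495,081.57

€495,081.57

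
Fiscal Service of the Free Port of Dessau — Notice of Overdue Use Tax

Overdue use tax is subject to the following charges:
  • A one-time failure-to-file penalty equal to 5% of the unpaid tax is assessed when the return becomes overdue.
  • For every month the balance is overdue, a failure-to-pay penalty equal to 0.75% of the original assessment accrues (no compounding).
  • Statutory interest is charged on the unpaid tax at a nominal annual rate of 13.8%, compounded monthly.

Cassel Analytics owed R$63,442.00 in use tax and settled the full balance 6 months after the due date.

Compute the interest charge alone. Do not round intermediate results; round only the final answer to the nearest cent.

Interest (13.8%/yr ÷ 12 = 1.15%/month): R$63,442.00 × ((1 + 0.0115)^6 − 1) = R$4,505.2975…

R$4,505.30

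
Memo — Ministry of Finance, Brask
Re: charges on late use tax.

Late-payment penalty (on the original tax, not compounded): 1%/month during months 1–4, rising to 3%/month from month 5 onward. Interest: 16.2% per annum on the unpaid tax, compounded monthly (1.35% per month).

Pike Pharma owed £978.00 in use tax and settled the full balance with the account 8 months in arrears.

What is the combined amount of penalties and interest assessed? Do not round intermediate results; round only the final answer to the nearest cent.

£267.23

Penalty, months 1–4: 4 × 1% × £978.00 = £39.12
Penalty, months 5–8: 4 × 3% × £978.00 = £117.36
Interest: £978.00 × ((1 + 0.0135)^8 − 1) = £978.00 × 0.1132431… = £110.7518…
Penalties + interest = £156.4800 + £110.7518… = £267.23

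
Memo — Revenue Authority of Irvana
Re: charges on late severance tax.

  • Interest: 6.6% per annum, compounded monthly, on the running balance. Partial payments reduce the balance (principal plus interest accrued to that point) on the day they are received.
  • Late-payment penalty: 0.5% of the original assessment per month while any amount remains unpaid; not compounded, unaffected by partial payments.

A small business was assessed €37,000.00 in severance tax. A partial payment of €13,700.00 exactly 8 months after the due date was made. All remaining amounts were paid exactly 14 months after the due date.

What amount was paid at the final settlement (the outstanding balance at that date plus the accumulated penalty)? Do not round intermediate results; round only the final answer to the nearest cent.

Monthly rate = 6.6% ÷ 12 = 0.55%
Balance at month 8: €37,000.0000 × (1 + 0.0055)^8 = €38,659.6861…
After €13,700.00 payment: €38,659.6861… − €13,700.00 = €24,959.6861…
Balance at month 14: €24,959.6861… × (1 + 0.0055)^6 = €25,794.7646…
Penalty: 14 × 0.5% × €37,000.00 = €2,590.00
Final settlement = outstanding balance + penalty = €25,794.7646… + €2,590.00 = €28,384.76

€28,384.76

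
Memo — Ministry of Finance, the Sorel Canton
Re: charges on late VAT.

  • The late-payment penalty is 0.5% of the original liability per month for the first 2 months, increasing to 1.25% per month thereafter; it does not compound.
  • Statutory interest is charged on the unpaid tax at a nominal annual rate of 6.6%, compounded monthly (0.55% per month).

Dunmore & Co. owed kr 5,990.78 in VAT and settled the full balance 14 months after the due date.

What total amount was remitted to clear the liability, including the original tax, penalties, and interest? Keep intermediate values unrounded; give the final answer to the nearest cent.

Penalty, months 1–2: 2 × 0.5% × kr 5,990.78 = kr 59.91…
Penalty, months 3–14: 12 × 1.25% × kr 5,990.78 = kr 898.62…
Interest: kr 5,990.78 × ((1 + 0.0055)^14 − 1) = kr 5,990.78 × 0.0798142… = kr 478.1495…
Total = kr 5,990.78 + kr 958.5248 + kr 478.1495… = kr 7,427.45

kr 7,427.45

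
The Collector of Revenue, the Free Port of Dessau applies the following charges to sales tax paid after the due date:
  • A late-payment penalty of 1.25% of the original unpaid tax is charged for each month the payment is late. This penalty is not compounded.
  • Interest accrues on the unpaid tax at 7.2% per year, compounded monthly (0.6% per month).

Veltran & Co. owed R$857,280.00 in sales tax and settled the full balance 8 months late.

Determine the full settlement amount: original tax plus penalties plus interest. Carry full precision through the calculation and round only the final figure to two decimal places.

Late-payment penalty = 1.25% × R$857,280.00 × 8 mo = R$85,728.00
Interest: R$857,280.00 × ((1 + 0.006)^8 − 1) = R$857,280.00 × 0.0490202… = R$42,024.0260…
Total = R$857,280.00 + R$85,728.0000 + R$42,024.0260… = R$985,032.03

R$985,032.03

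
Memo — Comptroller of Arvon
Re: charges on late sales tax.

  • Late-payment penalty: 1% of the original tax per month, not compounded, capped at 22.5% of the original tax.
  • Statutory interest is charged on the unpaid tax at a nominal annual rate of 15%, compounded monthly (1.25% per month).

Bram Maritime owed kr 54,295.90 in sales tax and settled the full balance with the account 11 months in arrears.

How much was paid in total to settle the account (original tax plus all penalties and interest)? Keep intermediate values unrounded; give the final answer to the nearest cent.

Penalty: 11 × 1% × kr 54,295.90 = kr 5,972.55… (below the 22.5% cap of kr 12,216.58…)
Interest: kr 54,295.90 × ((1 + 0.0125)^11 − 1) = kr 54,295.90 × 0.1464242… = kr 7,950.2345…
Total = kr 54,295.90 + kr 5,972.5490 + kr 7,950.2345… = kr 68,218.68

kr 68,218.68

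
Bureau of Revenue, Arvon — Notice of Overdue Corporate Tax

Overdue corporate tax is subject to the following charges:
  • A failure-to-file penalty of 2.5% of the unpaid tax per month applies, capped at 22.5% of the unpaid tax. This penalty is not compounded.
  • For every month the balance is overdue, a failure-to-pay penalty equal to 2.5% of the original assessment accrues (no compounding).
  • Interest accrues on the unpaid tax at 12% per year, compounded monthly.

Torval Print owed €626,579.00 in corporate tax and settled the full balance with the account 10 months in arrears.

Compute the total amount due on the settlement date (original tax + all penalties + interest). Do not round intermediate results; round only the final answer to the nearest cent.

€989,758.05

Failure-to-file: 10 × 2.5% × €626,579.00 = €156,644.75, capped at 22.5% × €626,579.00 = €140,980.28…
Failure-to-pay penalty = 2.5% × €626,579.00 × 10 mo = €156,644.75
Interest (12%/yr ÷ 12 = 1%/month): €626,579.00 × ((1 + 0.01)^10 − 1) = €65,554.0267…
Total = €626,579.00 + €297,625.0250 + €65,554.0267… = €989,758.05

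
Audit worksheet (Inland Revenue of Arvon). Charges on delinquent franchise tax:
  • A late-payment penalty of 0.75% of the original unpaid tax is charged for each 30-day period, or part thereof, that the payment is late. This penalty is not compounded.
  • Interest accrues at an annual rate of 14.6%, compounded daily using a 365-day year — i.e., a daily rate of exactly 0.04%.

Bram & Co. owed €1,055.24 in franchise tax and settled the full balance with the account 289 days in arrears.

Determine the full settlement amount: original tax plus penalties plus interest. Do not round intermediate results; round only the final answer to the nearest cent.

€1,263.67

Penalty periods: ⌈289/30⌉ = 10; penalty = 10 × 0.75% × €1,055.24 = €79.14…
Interest: €1,055.24 × ((1 + 0.0004)^289 − 1) = €1,055.24 × 0.12252082… = €129.2889…
Total = €1,055.24 + €79.1430 + €129.2889… = €1,263.67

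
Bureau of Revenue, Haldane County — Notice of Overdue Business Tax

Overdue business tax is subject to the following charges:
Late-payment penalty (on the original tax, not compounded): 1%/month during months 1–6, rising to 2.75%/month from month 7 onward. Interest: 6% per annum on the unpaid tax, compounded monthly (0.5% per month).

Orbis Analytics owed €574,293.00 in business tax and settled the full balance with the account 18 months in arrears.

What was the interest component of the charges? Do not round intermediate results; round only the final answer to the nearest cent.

Interest: €574,293.00 × ((1 + 0.005)^18 − 1) = €574,293.00 × 0.0939289… = €53,942.7325…

€53,942.73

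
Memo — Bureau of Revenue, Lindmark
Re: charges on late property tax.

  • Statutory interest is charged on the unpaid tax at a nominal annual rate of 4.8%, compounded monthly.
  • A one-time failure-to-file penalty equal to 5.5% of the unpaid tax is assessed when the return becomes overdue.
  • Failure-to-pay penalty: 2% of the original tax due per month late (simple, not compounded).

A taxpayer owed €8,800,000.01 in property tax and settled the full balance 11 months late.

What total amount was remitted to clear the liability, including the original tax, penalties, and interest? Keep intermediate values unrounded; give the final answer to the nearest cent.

Failure-to-file penalty: 5.5% × €8,800,000.01 = €484,000.00…
Failure-to-pay penalty = 2% × €8,800,000.01 × 11 mo = €1,936,000.00…
Interest (4.8%/yr ÷ 12 = 0.4%/month): €8,800,000.01 × ((1 + 0.004)^11 − 1) = €395,037.6761…
Total = €8,800,000.01 + €2,420,000.0028… + €395,037.6761… = €11,615,037.69

€11,615,037.69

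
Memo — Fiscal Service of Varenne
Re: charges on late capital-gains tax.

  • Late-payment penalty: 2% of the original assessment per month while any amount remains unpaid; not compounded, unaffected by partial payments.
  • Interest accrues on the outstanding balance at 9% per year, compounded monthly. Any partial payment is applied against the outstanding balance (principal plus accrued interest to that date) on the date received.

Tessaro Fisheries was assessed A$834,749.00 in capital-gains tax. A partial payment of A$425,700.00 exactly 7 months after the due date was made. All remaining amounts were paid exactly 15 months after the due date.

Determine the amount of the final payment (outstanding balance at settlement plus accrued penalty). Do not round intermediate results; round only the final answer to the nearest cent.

Monthly rate = 9% ÷ 12 = 0.75%
Balance at month 7: A$834,749.0000 × (1 + 0.0075)^7 = A$879,571.7882…
After A$425,700.00 payment: A$879,571.7882… − A$425,700.00 = A$453,871.7882…
Balance at month 15: A$453,871.7882… × (1 + 0.0075)^8 = A$481,829.7674…
Penalty: 15 × 2% × A$834,749.00 = A$250,424.70
Final settlement = outstanding balance + penalty = A$481,829.7674… + A$250,424.70 = A$732,254.47

A$732,254.47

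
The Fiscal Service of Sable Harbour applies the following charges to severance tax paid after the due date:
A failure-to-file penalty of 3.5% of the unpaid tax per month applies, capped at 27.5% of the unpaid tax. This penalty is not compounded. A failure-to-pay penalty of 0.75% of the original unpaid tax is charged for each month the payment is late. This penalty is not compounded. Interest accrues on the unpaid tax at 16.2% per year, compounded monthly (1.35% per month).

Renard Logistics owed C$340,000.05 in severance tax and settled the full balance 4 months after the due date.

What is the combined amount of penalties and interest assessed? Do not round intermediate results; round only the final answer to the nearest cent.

C$76,535.16

Failure-to-file: 4 × 3.5% × C$340,000.05 = C$47,600.01… (under the 27.5% cap)
Failure-to-pay penalty = 0.75% × C$340,000.05 × 4 mo = C$10,200.00…
Interest: C$340,000.05 × ((1 + 0.0135)^4 − 1) = C$340,000.05 × 0.0551034… = C$18,735.1502…
Penalties + interest = C$57,800.0085 + C$18,735.1502… = C$76,535.16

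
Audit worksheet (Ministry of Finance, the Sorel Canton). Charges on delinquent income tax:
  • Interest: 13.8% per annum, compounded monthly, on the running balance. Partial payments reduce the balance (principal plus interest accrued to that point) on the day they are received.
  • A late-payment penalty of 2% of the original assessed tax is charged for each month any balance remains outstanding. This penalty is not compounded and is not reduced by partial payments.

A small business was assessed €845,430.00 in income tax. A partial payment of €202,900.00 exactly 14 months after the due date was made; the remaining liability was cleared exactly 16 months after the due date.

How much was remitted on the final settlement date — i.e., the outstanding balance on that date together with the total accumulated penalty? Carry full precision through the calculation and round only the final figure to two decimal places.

€1,078,097.88

Monthly rate = 13.8% ÷ 12 = 1.15%
Balance at month 14: €845,430.0000 × (1 + 0.0115)^14 = €992,201.9453…
After €202,900.00 payment: €992,201.9453… − €202,900.00 = €789,301.9453…
Balance at month 16: €789,301.9453… × (1 + 0.0115)^2 = €807,560.2752…
Penalty: 16 × 2% × €845,430.00 = €270,537.60
Final settlement = outstanding balance + penalty = €807,560.2752… + €270,537.60 = €1,078,097.88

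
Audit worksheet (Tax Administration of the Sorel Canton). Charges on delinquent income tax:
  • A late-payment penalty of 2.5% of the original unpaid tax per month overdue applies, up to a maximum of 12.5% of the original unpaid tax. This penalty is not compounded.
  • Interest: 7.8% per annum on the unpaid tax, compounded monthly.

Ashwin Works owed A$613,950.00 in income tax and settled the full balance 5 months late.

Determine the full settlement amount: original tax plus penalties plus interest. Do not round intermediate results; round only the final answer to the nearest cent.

Penalty (uncapped): 5 × 2.5% × A$613,950.00 = A$76,743.75; cap = 12.5% × A$613,950.00 = A$76,743.75 → penalty = A$76,743.75
Interest (7.8%/yr ÷ 12 = 0.65%/month): A$613,950.00 × ((1 + 0.0065)^5 − 1) = A$20,214.4604…
Total = A$613,950.00 + A$76,743.7500 + A$20,214.4604… = A$710,908.21

A$710,908.21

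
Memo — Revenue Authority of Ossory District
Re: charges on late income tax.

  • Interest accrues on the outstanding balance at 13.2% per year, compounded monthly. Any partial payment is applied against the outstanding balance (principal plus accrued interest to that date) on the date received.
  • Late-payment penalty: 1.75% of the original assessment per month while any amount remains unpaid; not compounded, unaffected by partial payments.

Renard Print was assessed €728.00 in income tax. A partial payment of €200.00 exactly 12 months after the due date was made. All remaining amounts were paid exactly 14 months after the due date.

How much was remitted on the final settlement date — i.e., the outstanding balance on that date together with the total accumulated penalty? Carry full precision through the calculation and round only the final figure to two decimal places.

€822.43

Monthly rate = 13.2% ÷ 12 = 1.1%
Balance at month 12: €728.0000 × (1 + 0.011)^12 = €830.1284…
After €200.00 payment: €830.1284… − €200.00 = €630.1284…
Balance at month 14: €630.1284… × (1 + 0.011)^2 = €644.0674…
Penalty: 14 × 1.75% × €728.00 = €178.36
Final settlement = outstanding balance + penalty = €644.0674… + €178.36 = €822.43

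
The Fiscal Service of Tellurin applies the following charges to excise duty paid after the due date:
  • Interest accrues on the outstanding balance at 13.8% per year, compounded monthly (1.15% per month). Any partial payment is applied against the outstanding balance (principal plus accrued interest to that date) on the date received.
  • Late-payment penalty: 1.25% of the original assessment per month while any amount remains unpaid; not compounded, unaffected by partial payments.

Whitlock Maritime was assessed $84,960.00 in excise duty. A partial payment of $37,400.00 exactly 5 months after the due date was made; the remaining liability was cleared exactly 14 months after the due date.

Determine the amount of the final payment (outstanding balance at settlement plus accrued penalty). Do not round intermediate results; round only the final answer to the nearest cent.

Balance at month 5: $84,960.0000 × (1 + 0.0115)^5 = $89,958.8592…
After $37,400.00 payment: $89,958.8592… − $37,400.00 = $52,558.8592…
Balance at month 14: $52,558.8592… × (1 + 0.0115)^9 = $58,255.7656…
Penalty: 14 × 1.25% × $84,960.00 = $14,868.00
Final settlement = outstanding balance + penalty = $58,255.7656… + $14,868.00 = $73,123.77

$73,123.77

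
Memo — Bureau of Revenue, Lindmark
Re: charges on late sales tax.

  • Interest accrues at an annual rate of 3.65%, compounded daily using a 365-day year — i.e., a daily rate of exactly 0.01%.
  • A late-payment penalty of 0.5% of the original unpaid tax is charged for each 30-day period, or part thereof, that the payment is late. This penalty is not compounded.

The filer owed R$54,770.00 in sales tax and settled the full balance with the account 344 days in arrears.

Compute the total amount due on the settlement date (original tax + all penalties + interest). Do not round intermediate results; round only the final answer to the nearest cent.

Penalty periods: ⌈344/30⌉ = 12; penalty = 12 × 0.5% × R$54,770.00 = R$3,286.20
Interest: R$54,770.00 × ((1 + 0.0001)^344 − 1) = R$54,770.00 × 0.03499674… = R$1,916.7716…
Total = R$54,770.00 + R$3,286.2000 + R$1,916.7716… = R$59,972.97

R$59,972.97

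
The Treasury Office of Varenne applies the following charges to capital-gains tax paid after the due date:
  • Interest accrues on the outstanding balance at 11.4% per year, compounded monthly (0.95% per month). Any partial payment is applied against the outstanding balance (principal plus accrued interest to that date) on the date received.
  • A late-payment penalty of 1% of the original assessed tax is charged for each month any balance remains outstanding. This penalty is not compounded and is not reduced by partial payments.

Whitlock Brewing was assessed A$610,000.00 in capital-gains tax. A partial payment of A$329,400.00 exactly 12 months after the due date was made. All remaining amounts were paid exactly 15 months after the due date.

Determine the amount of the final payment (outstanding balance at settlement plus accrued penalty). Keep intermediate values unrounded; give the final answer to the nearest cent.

Balance at month 12: A$610,000.0000 × (1 + 0.0095)^12 = A$683,291.0219…
After A$329,400.00 payment: A$683,291.0219… − A$329,400.00 = A$353,891.0219…
Balance at month 15: A$353,891.0219… × (1 + 0.0095)^3 = A$364,073.0355…
Penalty: 15 × 1% × A$610,000.00 = A$91,500.00
Final settlement = outstanding balance + penalty = A$364,073.0355… + A$91,500.00 = A$455,573.04

A$455,573.04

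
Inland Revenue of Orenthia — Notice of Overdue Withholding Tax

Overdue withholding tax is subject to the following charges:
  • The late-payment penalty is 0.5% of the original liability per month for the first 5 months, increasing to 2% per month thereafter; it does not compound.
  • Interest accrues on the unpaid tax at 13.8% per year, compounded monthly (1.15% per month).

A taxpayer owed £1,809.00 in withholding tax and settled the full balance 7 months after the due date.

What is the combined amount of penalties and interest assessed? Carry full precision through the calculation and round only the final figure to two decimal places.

£268.33

Penalty, months 1–5: 5 × 0.5% × £1,809.00 = £45.23…
Penalty, months 6–7: 2 × 2% × £1,809.00 = £72.36
Interest: £1,809.00 × ((1 + 0.0115)^7 − 1) = £1,809.00 × 0.0833311… = £150.7460…
Penalties + interest = £117.5850 + £150.7460… = £268.33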